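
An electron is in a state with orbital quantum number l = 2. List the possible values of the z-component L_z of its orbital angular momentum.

L_z = m_l ℏ with m_l ranging from −l to +l in integer steps.
For l = 2: m_l ∈ {-2, -1, 0, 1, 2}.

L_z ∈ {−2ℏ, −ℏ, 0, ℏ, 2ℏ}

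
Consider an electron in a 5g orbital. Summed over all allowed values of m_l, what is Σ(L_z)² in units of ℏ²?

Σ(L_z)² = 60 ℏ²

For 5g, l = 4.
The allowed m_l values are -4, -3, -2, -1, 0, 1, 2, 3, 4.
Summing m² from −4 to 4: Σ m_l² = 60.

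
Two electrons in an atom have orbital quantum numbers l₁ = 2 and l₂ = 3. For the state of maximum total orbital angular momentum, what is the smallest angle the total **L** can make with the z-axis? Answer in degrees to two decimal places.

By the triangle rule, |l₁ − l₂| ≤ L ≤ l₁ + l₂.
Allowed values: L = 1, 2, 3, 4, 5.
The maximum is L = 5, with |L_tot| = ℏ√(5·6) = √30 ℏ.
The minimum angle with z is arccos(5/√30) ≈ 24.09°.

θ_min ≈ 24.09°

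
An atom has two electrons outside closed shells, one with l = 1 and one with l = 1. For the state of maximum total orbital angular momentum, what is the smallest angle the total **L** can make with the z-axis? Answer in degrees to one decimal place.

By the triangle rule, |l₁ − l₂| ≤ L ≤ l₁ + l₂.
So L can be 0, 1, 2.
The maximum is L = 2, with |L_tot| = ℏ√(2·3) = √6 ℏ.
The minimum angle with z is arccos(2/√6) ≈ 35.3°.

θ_min ≈ 35.3°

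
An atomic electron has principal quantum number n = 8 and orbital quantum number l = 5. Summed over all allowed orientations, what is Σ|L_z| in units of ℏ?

The allowed m_l values are -5, -4, -3, -2, -1, 0, 1, 2, 3, 4, 5.
Σ|m_l| = l(l+1) = 30.

Σ|L_z| = 30 ℏ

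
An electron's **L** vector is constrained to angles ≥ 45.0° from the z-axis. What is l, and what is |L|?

At minimum angle, m_l = l, so cos θ = l/√(l(l+1)); cos²θ = l/(l+1) = 0.5000.
l = cos²θ/sin²θ ≈ 1.
Then |L| = ℏ√(1·2) = √2 ℏ.

l = 1, |L| = √2 ℏ ≈ 1.414ℏ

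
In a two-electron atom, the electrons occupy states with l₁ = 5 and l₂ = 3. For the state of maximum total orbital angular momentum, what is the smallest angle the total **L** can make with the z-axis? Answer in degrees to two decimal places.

θ_min ≈ 19.47°

The total orbital quantum number L ranges from |l₁ − l₂| to l₁ + l₂ in integer steps.
L ∈ {2, 3, 4, 5, 6, 7, 8}.
The maximum is L = 8, with |L_tot| = ℏ√(8·9) = 6√2 ℏ.
The minimum angle with z is arccos(8/√72) ≈ 19.47°.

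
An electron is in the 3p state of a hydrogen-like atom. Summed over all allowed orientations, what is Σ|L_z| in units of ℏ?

The 3p subshell has l = 1.
m_l runs from −1 to 1, i.e. {-1, 0, 1}.
Σ|m_l| = 2(1+2+…+1) = 2.

Σ|L_z| = 2 ℏ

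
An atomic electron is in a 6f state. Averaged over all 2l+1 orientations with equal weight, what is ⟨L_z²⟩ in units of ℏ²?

⟨L_z²⟩ = 4 ℏ²

For 6f, l = 3.
The allowed m_l values are -3, -2, -1, 0, 1, 2, 3.
⟨L_z²⟩ = ℏ²·l(l+1)/3 = 4ℏ².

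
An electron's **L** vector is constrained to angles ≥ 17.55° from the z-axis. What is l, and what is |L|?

cos θ_min = l/√(l(l+1)) = √(l/(l+1)), so l/(l+1) = cos²(17.55°) = 0.9091.
Thus l = 0.9091/(1 − 0.9091) ≈ 10.
Then |L| = ℏ√(10·11) = √110 ℏ.

l = 10, |L| = √110 ℏ ≈ 10.488ℏ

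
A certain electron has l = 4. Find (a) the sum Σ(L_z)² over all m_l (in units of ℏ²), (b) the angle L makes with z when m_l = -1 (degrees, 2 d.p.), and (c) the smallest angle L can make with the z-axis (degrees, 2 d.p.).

Σ(L_z)² = 60 ℏ²; θ(m_l=-1) ≈ 102.92°; θ_min ≈ 26.57°

Σ m_l² = 60, so Σ(L_z)² = 60 ℏ².
For m_l = -1: cos θ = -1/√20, θ ≈ 102.92°.
cos θ_min = 4/√20, so θ_min ≈ 26.57°.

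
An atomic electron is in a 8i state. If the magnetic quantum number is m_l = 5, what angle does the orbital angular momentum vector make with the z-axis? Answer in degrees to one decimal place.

8i means n = 8, l = 6.
|L| = ℏ√(l(l+1)) = √42 ℏ.
L_z = m_l ℏ = 5ℏ.
cos θ = L_z/|L| = 5/√42, so θ ≈ 39.5°.

θ ≈ 39.5°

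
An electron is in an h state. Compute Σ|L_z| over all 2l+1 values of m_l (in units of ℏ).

For an h orbital, l = 5.
The allowed m_l values are -5, -4, -3, -2, -1, 0, 1, 2, 3, 4, 5.
Σ|m_l| = l(l+1) = 30.

Σ|L_z| = 30 ℏ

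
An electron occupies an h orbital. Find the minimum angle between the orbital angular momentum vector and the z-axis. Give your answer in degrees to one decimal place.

The letter h corresponds to l = 5.
|L| = √(l(l+1)) ℏ = √30 ℏ.
The smallest angle corresponds to the largest L_z, i.e. m_l = l = 5, giving L_z = 5ℏ.
cos θ_min = 5/√30, so θ_min ≈ 24.1°.

θ_min ≈ 24.1°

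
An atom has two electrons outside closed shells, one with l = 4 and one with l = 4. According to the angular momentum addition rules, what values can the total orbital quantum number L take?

L runs from |4 − 4| = 0 to 4 + 4 = 8.
L ∈ {0, 1, 2, 3, 4, 5, 6, 7, 8}.

L = 0, 1, 2, 3, 4, 5, 6, 7, 8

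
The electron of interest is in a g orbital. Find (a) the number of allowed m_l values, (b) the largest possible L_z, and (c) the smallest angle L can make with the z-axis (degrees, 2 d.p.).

The letter g corresponds to l = 4.
There are 2l+1 = 9 values of m_l.
L_z,max = lℏ = 4ℏ.
cos θ_min = 4/√20, so θ_min ≈ 26.57°.

9 values; L_z,max = 4ℏ; θ_min ≈ 26.57°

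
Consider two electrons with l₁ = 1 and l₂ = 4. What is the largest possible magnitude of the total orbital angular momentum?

Angular momentum addition gives L = |l₁ − l₂|, …, l₁ + l₂.
L ∈ {3, 4, 5}.
The largest magnitude corresponds to L = 5: |L_tot| = ℏ√(5·6) = √30 ℏ.

|L_tot|_max = √30 ℏ ≈ 5.477ℏ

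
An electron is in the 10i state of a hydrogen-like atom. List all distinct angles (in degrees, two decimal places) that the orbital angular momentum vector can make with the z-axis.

θ ∈ {22.21°, 39.51°, 51.89°, 62.42°, 72.02°, 81.12°, 90.00°, 98.88°, 107.98°, 117.58°, 128.11°, 140.49°, 157.79°}

The 10i subshell has l = 6.
|L|² = l(l+1)ℏ² = 42ℏ², so |L| = √42 ℏ.
cos θ = m_l/√42 for each m_l ∈ {-6, -5, -4, -3, -2, -1, 0, 1, 2, 3, 4, 5, 6}.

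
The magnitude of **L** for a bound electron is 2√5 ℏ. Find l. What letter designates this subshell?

l = 4 (g orbital)

|L| = ℏ√(l(l+1)), so l(l+1) = 20.
The positive root is l = 4.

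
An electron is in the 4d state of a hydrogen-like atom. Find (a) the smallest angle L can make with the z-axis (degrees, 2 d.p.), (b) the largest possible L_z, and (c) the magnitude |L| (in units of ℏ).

θ_min ≈ 35.26°; L_z,max = 2ℏ; |L| = √6 ℏ ≈ 2.449ℏ

For 4d, l = 2.
cos θ_min = 2/√6, so θ_min ≈ 35.26°.
L_z,max = lℏ = 2ℏ.
|L| = ℏ√(2·3) = √6 ℏ ≈ 2.449ℏ.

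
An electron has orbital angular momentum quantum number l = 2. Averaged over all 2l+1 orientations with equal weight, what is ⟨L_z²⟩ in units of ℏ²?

The allowed m_l values are -2, -1, 0, 1, 2.
⟨L_z²⟩ = ℏ²·(Σ m_l²)/(2l+1) = ℏ²·10/5 = 2ℏ².

⟨L_z²⟩ = 2 ℏ²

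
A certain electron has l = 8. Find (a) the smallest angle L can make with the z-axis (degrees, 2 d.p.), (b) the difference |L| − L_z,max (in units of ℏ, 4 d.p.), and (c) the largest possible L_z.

cos θ_min = 8/√72, so θ_min ≈ 19.47°.
|L| − L_z,max = (6√2 − 8)ℏ ≈ 0.4853ℏ.
L_z,max = lℏ = 8ℏ.

θ_min ≈ 19.47°; |L|−L_z,max ≈ 0.4853ℏ; L_z,max = 8ℏ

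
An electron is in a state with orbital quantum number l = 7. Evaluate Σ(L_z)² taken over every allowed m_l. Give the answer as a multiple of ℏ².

m_l runs from −7 to 7, i.e. {-7, -6, -5, -4, -3, -2, -1, 0, 1, 2, 3, 4, 5, 6, 7}.
Summing m² from −7 to 7: Σ m_l² = 280.

Σ(L_z)² = 280 ℏ²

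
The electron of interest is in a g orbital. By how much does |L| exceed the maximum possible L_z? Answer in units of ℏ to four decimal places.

|L| − L_z,max ≈ 0.4721ℏ

For a g orbital, l = 4.
|L| = 2√5 ℏ ≈ 4.4721ℏ, while L_z,max = lℏ = 4ℏ.
The difference is (2√5 − 4)ℏ ≈ 0.4721ℏ.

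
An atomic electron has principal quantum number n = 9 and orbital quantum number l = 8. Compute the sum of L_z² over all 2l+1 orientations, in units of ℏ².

Σ(L_z)² = 408 ℏ²

The allowed m_l values are -8, -7, -6, -5, -4, -3, -2, -1, 0, 1, 2, 3, 4, 5, 6, 7, 8.
Σ m_l² = 2·(1 + 4 + 9 + 16 + 25 + 36 + 49 + 64) = 408.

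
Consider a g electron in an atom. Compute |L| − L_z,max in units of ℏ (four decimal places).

A g state has l = 4.
|L| = 2√5 ℏ ≈ 4.4721ℏ, while L_z,max = lℏ = 4ℏ.
The difference is (2√5 − 4)ℏ ≈ 0.4721ℏ.

|L| − L_z,max ≈ 0.4721ℏ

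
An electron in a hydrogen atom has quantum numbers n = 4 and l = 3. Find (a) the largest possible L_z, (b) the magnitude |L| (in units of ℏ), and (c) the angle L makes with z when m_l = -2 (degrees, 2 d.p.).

L_z,max = lℏ = 3ℏ.
|L| = ℏ√(3·4) = 2√3 ℏ ≈ 3.464ℏ.
For m_l = -2: cos θ = -2/√12, θ ≈ 125.26°.

L_z,max = 3ℏ; |L| = 2√3 ℏ ≈ 3.464ℏ; θ(m_l=-2) ≈ 125.26°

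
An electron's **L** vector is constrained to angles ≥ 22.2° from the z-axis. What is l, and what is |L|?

cos²θ_min = l/(l+1) = 0.8572.
Solving: l = 6.
Then |L| = ℏ√(6·7) = √42 ℏ.

l = 6, |L| = √42 ℏ ≈ 6.481ℏ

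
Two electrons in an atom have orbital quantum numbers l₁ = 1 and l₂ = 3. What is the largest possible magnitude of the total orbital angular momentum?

|L_tot|_max = 2√5 ℏ ≈ 4.472ℏ

Angular momentum addition gives L = |l₁ − l₂|, …, l₁ + l₂.
Allowed values: L = 2, 3, 4.
The largest magnitude corresponds to L = 4: |L_tot| = ℏ√(4·5) = 2√5 ℏ.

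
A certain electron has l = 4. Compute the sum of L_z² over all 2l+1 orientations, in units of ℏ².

Σ(L_z)² = 60 ℏ²

m_l runs from −4 to 4, i.e. {-4, -3, -2, -1, 0, 1, 2, 3, 4}.
Σ m_l² = 2·(1 + 4 + 9 + 16) = 60.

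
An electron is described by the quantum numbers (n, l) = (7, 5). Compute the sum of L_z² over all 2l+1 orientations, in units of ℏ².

m_l ∈ {-5, -4, -3, -2, -1, 0, 1, 2, 3, 4, 5}.
Summing m² from −5 to 5: Σ m_l² = 110.

Σ(L_z)² = 110 ℏ²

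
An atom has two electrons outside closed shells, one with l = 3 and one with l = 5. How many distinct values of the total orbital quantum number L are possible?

Angular momentum addition gives L = |l₁ − l₂|, …, l₁ + l₂.
Allowed values: L = 2, 3, 4, 5, 6, 7, 8.
That is 7 values.

7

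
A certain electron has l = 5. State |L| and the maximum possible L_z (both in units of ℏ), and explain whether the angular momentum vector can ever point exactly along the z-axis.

|L| = √30 ℏ ≈ 5.4772ℏ, while L_z,max = lℏ = 5ℏ.
Since |L| > L_z,max, the vector can never point exactly along z; the closest it comes is θ_min = arccos(5/√30) ≈ 24.1°.

No: L_z,max = 5ℏ < |L| = √30 ℏ ≈ 5.477ℏ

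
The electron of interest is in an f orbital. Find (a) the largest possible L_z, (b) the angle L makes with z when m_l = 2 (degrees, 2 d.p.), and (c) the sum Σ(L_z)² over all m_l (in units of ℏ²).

L_z,max = 3ℏ; θ(m_l=2) ≈ 54.74°; Σ(L_z)² = 28 ℏ²

For an f orbital, l = 3.
L_z,max = lℏ = 3ℏ.
For m_l = 2: cos θ = 2/√12, θ ≈ 54.74°.
Σ m_l² = 28, so Σ(L_z)² = 28 ℏ².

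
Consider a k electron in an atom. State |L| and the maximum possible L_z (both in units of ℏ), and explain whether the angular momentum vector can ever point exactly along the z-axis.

No: L_z,max = 7ℏ < |L| = 2√14 ℏ ≈ 7.483ℏ

A k state has l = 7.
|L| = 2√14 ℏ ≈ 7.4833ℏ, while L_z,max = lℏ = 7ℏ.
Since |L| > L_z,max, the vector can never point exactly along z; the closest it comes is θ_min = arccos(7/√56) ≈ 20.7°.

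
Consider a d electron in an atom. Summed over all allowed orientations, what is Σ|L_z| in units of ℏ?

The letter d corresponds to l = 2.
m_l runs from −2 to 2, i.e. {-2, -1, 0, 1, 2}.
Σ|m_l| = 2·2(2+1)/2 = 6.

Σ|L_z| = 6 ℏ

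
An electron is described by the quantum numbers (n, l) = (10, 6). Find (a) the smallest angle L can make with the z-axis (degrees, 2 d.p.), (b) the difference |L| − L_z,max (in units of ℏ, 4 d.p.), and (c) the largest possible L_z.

θ_min ≈ 22.21°; |L|−L_z,max ≈ 0.4807ℏ; L_z,max = 6ℏ

cos θ_min = 6/√42, so θ_min ≈ 22.21°.
|L| − L_z,max = (√42 − 6)ℏ ≈ 0.4807ℏ.
L_z,max = lℏ = 6ℏ.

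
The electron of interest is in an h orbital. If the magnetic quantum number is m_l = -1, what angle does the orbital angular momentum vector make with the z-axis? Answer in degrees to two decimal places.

θ ≈ 100.52°

The letter h corresponds to l = 5.
|L| = √(l(l+1)) ℏ = √30 ℏ.
L_z = m_l ℏ = −1ℏ.
cos θ = L_z/|L| = -1/√30, so θ ≈ 100.52°.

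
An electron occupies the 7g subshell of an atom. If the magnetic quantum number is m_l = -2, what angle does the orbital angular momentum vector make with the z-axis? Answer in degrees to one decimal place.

θ ≈ 116.6°

The 7g subshell has l = 4.
|L| = √(l(l+1)) ℏ = 2√5 ℏ.
L_z = m_l ℏ = −2ℏ.
cos θ = L_z/|L| = -2/√20, so θ ≈ 116.6°.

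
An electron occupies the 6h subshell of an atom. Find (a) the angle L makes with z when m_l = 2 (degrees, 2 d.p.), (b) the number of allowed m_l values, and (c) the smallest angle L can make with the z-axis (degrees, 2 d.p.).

θ(m_l=2) ≈ 68.58°; 11 values; θ_min ≈ 24.09°

6h means n = 6, l = 5.
For m_l = 2: cos θ = 2/√30, θ ≈ 68.58°.
There are 2l+1 = 11 values of m_l.
cos θ_min = 5/√30, so θ_min ≈ 24.09°.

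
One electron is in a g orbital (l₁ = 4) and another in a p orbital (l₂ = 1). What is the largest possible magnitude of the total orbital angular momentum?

|L_tot|_max = √30 ℏ ≈ 5.477ℏ

By the triangle rule, |l₁ − l₂| ≤ L ≤ l₁ + l₂.
So L can be 3, 4, 5.
The largest magnitude corresponds to L = 5: |L_tot| = ℏ√(5·6) = √30 ℏ.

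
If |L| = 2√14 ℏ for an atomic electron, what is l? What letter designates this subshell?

l = 7 (k orbital)

(|L|/ℏ)² = l(l+1) = 56.
Solving: l = 7.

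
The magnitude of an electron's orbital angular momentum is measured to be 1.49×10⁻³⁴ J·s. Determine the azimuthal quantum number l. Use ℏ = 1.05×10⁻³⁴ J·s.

l = 1

In units of ℏ, |L| ≈ 1.419.
l(l+1) ≈ 1.419² ≈ 2.01, so l = 1.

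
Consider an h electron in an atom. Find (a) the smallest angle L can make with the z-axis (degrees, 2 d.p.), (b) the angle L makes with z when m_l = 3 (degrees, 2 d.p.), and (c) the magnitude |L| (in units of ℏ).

For an h orbital, l = 5.
cos θ_min = 5/√30, so θ_min ≈ 24.09°.
For m_l = 3: cos θ = 3/√30, θ ≈ 56.79°.
|L| = ℏ√(5·6) = √30 ℏ ≈ 5.477ℏ.

θ_min ≈ 24.09°; θ(m_l=3) ≈ 56.79°; |L| = √30 ℏ ≈ 5.477ℏ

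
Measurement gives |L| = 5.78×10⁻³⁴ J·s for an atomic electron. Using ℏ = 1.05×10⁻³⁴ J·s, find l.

l = 5

In units of ℏ, |L| ≈ 5.505.
l(l+1) ≈ 5.505² ≈ 30.30, so l = 5.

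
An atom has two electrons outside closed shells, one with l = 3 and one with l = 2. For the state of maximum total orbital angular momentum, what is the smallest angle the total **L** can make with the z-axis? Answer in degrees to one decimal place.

θ_min ≈ 24.1°

Angular momentum addition gives L = |l₁ − l₂|, …, l₁ + l₂.
So L can be 1, 2, 3, 4, 5.
The maximum is L = 5, with |L_tot| = ℏ√(5·6) = √30 ℏ.
The minimum angle with z is arccos(5/√30) ≈ 24.1°.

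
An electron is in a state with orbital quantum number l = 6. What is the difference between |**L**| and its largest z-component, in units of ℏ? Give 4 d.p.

|L| = √42 ℏ ≈ 6.4807ℏ, while L_z,max = lℏ = 6ℏ.
The difference is (√42 − 6)ℏ ≈ 0.4807ℏ.

|L| − L_z,max ≈ 0.4807ℏ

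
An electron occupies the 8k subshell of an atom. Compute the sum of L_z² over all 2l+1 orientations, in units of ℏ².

Σ(L_z)² = 280 ℏ²

8k means n = 8, l = 7.
m_l runs from −7 to 7, i.e. {-7, -6, -5, -4, -3, -2, -1, 0, 1, 2, 3, 4, 5, 6, 7}.
Summing m² from −7 to 7: Σ m_l² = 280.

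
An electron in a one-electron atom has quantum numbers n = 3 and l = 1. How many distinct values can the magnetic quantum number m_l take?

3

The number of m_l values is 2l + 1 = 2·1 + 1 = 3.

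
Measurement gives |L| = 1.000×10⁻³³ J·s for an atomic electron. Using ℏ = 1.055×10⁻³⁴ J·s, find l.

l = 9

|L|/ℏ = (1.000×10⁻³³)/(1.055×10⁻³⁴) ≈ 9.479.
Set l(l+1) = 89.85; the integer solution is l = 9.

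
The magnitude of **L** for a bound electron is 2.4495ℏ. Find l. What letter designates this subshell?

l = 2 (d orbital)

(|L|/ℏ)² = l(l+1) = 6.
Solving: l = 2.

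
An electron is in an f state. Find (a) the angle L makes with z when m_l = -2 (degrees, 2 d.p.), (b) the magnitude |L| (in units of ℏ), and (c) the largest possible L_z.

θ(m_l=-2) ≈ 125.26°; |L| = 2√3 ℏ ≈ 3.464ℏ; L_z,max = 3ℏ

An f state has l = 3.
For m_l = -2: cos θ = -2/√12, θ ≈ 125.26°.
|L| = ℏ√(3·4) = 2√3 ℏ ≈ 3.464ℏ.
L_z,max = lℏ = 3ℏ.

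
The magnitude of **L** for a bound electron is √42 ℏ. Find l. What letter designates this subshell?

|L| = ℏ√(l(l+1)), so l(l+1) = 42.
The positive root is l = 6.

l = 6 (i orbital)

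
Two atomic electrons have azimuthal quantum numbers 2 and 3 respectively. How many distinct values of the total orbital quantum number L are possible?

L runs from |2 − 3| = 1 to 2 + 3 = 5.
Allowed values: L = 1, 2, 3, 4, 5.
That is 5 values.

5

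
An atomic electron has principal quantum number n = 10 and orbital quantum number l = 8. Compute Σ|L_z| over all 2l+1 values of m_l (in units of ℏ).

Σ|L_z| = 72 ℏ

The allowed m_l values are -8, -7, -6, -5, -4, -3, -2, -1, 0, 1, 2, 3, 4, 5, 6, 7, 8.
Σ|m_l| = l(l+1) = 72.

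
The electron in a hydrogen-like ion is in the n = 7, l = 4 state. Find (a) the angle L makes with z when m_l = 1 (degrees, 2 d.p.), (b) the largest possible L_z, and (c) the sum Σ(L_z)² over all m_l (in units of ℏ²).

For m_l = 1: cos θ = 1/√20, θ ≈ 77.08°.
L_z,max = lℏ = 4ℏ.
Σ m_l² = 60, so Σ(L_z)² = 60 ℏ².

θ(m_l=1) ≈ 77.08°; L_z,max = 4ℏ; Σ(L_z)² = 60 ℏ²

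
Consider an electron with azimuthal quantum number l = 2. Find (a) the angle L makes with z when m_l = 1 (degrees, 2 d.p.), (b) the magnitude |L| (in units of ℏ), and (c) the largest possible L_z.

θ(m_l=1) ≈ 65.91°; |L| = √6 ℏ ≈ 2.449ℏ; L_z,max = 2ℏ

For m_l = 1: cos θ = 1/√6, θ ≈ 65.91°.
|L| = ℏ√(2·3) = √6 ℏ ≈ 2.449ℏ.
L_z,max = lℏ = 2ℏ.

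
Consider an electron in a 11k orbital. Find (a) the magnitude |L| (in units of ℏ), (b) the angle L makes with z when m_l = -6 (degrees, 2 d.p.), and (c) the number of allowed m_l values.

The 11k subshell has l = 7.
|L| = ℏ√(7·8) = 2√14 ℏ ≈ 7.483ℏ.
For m_l = -6: cos θ = -6/√56, θ ≈ 143.30°.
There are 2l+1 = 15 values of m_l.

|L| = 2√14 ℏ ≈ 7.483ℏ; θ(m_l=-6) ≈ 143.30°; 15 values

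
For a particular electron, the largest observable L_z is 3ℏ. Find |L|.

Since max m_l = l, l = 3.
|L| = ℏ√(l(l+1)) = 2√3 ℏ.

|L| = 2√3 ℏ ≈ 3.464ℏ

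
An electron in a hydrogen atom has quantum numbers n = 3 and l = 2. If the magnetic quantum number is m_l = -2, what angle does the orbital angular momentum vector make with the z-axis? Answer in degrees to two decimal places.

|L| = √(l(l+1)) ℏ = √6 ℏ.
L_z = m_l ℏ = −2ℏ.
cos θ = L_z/|L| = -2/√6, so θ ≈ 144.74°.

θ ≈ 144.74°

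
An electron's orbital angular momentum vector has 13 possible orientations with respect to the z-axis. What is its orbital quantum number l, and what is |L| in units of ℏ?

l = 6, |L| = √42 ℏ ≈ 6.481ℏ

Since there are 2l+1 = 13 values of m_l, l = 6.
|L| = ℏ√(l(l+1)) = ℏ√(6·7) = √42 ℏ.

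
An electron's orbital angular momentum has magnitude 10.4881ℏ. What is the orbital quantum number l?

(|L|/ℏ)² = l(l+1) = 110.
The positive root is l = 10.

l = 10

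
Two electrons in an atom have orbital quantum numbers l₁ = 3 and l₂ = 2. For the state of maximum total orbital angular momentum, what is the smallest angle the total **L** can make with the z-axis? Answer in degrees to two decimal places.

θ_min ≈ 24.09°

L runs from |3 − 2| = 1 to 3 + 2 = 5.
So L can be 1, 2, 3, 4, 5.
The maximum is L = 5, with |L_tot| = ℏ√(5·6) = √30 ℏ.
The minimum angle with z is arccos(5/√30) ≈ 24.09°.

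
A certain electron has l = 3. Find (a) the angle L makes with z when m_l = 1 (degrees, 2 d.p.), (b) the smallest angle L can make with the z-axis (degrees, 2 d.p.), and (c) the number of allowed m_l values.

θ(m_l=1) ≈ 73.22°; θ_min ≈ 30.00°; 7 values

For m_l = 1: cos θ = 1/√12, θ ≈ 73.22°.
cos θ_min = 3/√12, so θ_min ≈ 30.00°.
There are 2l+1 = 7 values of m_l.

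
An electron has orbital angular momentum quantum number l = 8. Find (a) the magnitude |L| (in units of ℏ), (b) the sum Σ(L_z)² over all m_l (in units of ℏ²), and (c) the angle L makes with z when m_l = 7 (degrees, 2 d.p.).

|L| = ℏ√(8·9) = 6√2 ℏ ≈ 8.485ℏ.
Σ m_l² = 408, so Σ(L_z)² = 408 ℏ².
For m_l = 7: cos θ = 7/√72, θ ≈ 34.42°.

|L| = 6√2 ℏ ≈ 8.485ℏ; Σ(L_z)² = 408 ℏ²; θ(m_l=7) ≈ 34.42°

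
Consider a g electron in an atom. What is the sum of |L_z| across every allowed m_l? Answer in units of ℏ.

For a g orbital, l = 4.
m_l ∈ {-4, -3, -2, -1, 0, 1, 2, 3, 4}.
Σ|m_l| = 2·4(4+1)/2 = 20.

Σ|L_z| = 20 ℏ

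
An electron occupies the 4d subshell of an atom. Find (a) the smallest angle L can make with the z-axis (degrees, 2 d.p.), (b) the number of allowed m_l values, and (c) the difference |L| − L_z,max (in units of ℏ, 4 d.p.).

4d means n = 4, l = 2.
cos θ_min = 2/√6, so θ_min ≈ 35.26°.
There are 2l+1 = 5 values of m_l.
|L| − L_z,max = (√6 − 2)ℏ ≈ 0.4495ℏ.

θ_min ≈ 35.26°; 5 values; |L|−L_z,max ≈ 0.4495ℏ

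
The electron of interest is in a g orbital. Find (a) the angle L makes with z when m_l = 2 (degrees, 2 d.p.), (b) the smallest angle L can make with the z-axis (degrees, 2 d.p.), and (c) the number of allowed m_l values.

A g state has l = 4.
For m_l = 2: cos θ = 2/√20, θ ≈ 63.43°.
cos θ_min = 4/√20, so θ_min ≈ 26.57°.
There are 2l+1 = 9 values of m_l.

θ(m_l=2) ≈ 63.43°; θ_min ≈ 26.57°; 9 values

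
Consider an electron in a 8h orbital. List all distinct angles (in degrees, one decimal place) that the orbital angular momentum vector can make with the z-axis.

θ ∈ {24.1°, 43.1°, 56.8°, 68.6°, 79.5°, 90.0°, 100.5°, 111.4°, 123.2°, 136.9°, 155.9°}

For 8h, l = 5.
|L| = √(l(l+1)) ℏ = √30 ℏ.
cos θ = m_l/√30 for each m_l ∈ {-5, -4, -3, -2, -1, 0, 1, 2, 3, 4, 5}.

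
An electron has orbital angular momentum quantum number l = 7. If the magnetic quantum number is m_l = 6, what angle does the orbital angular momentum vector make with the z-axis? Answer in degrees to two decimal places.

|L| = ℏ√(l(l+1)) = 2√14 ℏ.
L_z = m_l ℏ = 6ℏ.
cos θ = L_z/|L| = 6/√56, so θ ≈ 36.70°.

θ ≈ 36.70°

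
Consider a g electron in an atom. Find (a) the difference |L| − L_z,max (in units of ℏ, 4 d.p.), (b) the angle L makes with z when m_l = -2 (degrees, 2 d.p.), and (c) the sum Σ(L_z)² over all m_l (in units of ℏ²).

The letter g corresponds to l = 4.
|L| − L_z,max = (2√5 − 4)ℏ ≈ 0.4721ℏ.
For m_l = -2: cos θ = -2/√20, θ ≈ 116.57°.
Σ m_l² = 60, so Σ(L_z)² = 60 ℏ².

|L|−L_z,max ≈ 0.4721ℏ; θ(m_l=-2) ≈ 116.57°; Σ(L_z)² = 60 ℏ²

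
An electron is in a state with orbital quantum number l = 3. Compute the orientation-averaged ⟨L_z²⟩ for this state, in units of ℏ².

⟨L_z²⟩ = 4 ℏ²

m_l ∈ {-3, -2, -1, 0, 1, 2, 3}.
⟨L_z²⟩ = ℏ²·(Σ m_l²)/(2l+1) = ℏ²·28/7 = 4ℏ².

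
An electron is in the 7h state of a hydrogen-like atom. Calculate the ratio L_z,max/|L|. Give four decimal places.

For 7h, l = 5.
|L| = √30 ℏ ≈ 5.4772ℏ, while L_z,max = lℏ = 5ℏ.
L_z,max/|L| = 5/√30 = 0.9129.

L_z,max/|L| = 0.9129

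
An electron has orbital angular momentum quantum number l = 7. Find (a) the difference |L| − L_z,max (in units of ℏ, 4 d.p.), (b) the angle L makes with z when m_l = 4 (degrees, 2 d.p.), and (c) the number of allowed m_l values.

|L|−L_z,max ≈ 0.4833ℏ; θ(m_l=4) ≈ 57.69°; 15 values

|L| − L_z,max = (2√14 − 7)ℏ ≈ 0.4833ℏ.
For m_l = 4: cos θ = 4/√56, θ ≈ 57.69°.
There are 2l+1 = 15 values of m_l.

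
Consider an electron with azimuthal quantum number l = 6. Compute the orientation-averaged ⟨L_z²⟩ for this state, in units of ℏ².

⟨L_z²⟩ = 14 ℏ²

The allowed m_l values are -6, -5, -4, -3, -2, -1, 0, 1, 2, 3, 4, 5, 6.
⟨L_z²⟩ = ℏ²·(Σ m_l²)/(2l+1) = ℏ²·182/13 = 14ℏ².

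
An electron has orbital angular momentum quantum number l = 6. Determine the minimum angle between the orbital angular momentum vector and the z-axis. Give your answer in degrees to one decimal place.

|L|² = l(l+1)ℏ² = 42ℏ², so |L| = √42 ℏ.
The smallest angle corresponds to the largest L_z, i.e. m_l = l = 6, giving L_z = 6ℏ.
cos θ_min = 6/√42, so θ_min ≈ 22.2°.

θ_min ≈ 22.2°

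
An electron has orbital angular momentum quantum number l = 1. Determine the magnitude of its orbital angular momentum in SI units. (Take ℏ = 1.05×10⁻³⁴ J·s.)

|L| = ℏ√(l(l+1)) = ℏ√(1·2) = √2 ℏ
Numerically, |L| = 1.414 × (1.05×10⁻³⁴ J·s) = 1.48×10⁻³⁴ J·s.

|L| = 1.48×10⁻³⁴ J·s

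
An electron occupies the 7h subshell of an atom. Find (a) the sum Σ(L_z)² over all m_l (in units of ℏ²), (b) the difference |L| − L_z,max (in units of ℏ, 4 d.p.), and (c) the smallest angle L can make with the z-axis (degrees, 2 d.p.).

7h means n = 7, l = 5.
Σ m_l² = 110, so Σ(L_z)² = 110 ℏ².
|L| − L_z,max = (√30 − 5)ℏ ≈ 0.4772ℏ.
cos θ_min = 5/√30, so θ_min ≈ 24.09°.

Σ(L_z)² = 110 ℏ²; |L|−L_z,max ≈ 0.4772ℏ; θ_min ≈ 24.09°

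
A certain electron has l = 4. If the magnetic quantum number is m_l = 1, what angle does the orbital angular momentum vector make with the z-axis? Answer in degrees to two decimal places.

|L|² = l(l+1)ℏ² = 20ℏ², so |L| = 2√5 ℏ.
L_z = m_l ℏ = 1ℏ.
cos θ = L_z/|L| = 1/√20, so θ ≈ 77.08°.

θ ≈ 77.08°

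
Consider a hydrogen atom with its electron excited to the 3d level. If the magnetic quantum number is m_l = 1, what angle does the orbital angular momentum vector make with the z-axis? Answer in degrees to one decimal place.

θ ≈ 65.9°

The 3d level has l = 2.
|L| = √(l(l+1)) ℏ = √6 ℏ.
L_z = m_l ℏ = 1ℏ.
cos θ = L_z/|L| = 1/√6, so θ ≈ 65.9°.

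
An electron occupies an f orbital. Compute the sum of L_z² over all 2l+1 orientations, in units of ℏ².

Σ(L_z)² = 28 ℏ²

For an f orbital, l = 3.
The allowed m_l values are -3, -2, -1, 0, 1, 2, 3.
Σ m_l² = 2·(1 + 4 + 9) = 28.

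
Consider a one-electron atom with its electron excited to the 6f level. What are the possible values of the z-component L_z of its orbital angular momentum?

L_z ∈ {−3ℏ, −2ℏ, −ℏ, 0, ℏ, 2ℏ, 3ℏ}

The 6f level has l = 3.
L_z = m_l ℏ with m_l ranging from −l to +l in integer steps.
For l = 3: m_l ∈ {-3, -2, -1, 0, 1, 2, 3}.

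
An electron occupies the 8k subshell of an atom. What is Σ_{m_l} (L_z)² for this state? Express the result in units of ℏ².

Σ(L_z)² = 280 ℏ²

The 8k subshell has l = 7.
m_l runs from −7 to 7, i.e. {-7, -6, -5, -4, -3, -2, -1, 0, 1, 2, 3, 4, 5, 6, 7}.
Σ m_l² = l(l+1)(2l+1)/3 = 7·8·15/3 = 280.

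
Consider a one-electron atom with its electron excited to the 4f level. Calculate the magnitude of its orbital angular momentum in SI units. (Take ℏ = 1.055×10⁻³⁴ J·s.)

The 4f level has l = 3.
|L| = ℏ√(l(l+1)) = ℏ√(3·4) = 2√3 ℏ
Numerically, |L| = 3.464 × (1.055×10⁻³⁴ J·s) = 3.655×10⁻³⁴ J·s.

|L| = 3.655×10⁻³⁴ J·s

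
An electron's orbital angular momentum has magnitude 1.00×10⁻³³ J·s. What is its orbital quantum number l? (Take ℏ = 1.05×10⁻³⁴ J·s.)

|L|/ℏ = (1.00×10⁻³³)/(1.05×10⁻³⁴) ≈ 9.524.
l(l+1) ≈ 9.524² ≈ 90.70, so l = 9.

l = 9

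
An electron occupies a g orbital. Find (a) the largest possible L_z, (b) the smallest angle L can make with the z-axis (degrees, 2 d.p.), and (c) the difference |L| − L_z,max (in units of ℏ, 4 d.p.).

L_z,max = 4ℏ; θ_min ≈ 26.57°; |L|−L_z,max ≈ 0.4721ℏ

The letter g corresponds to l = 4.
L_z,max = lℏ = 4ℏ.
cos θ_min = 4/√20, so θ_min ≈ 26.57°.
|L| − L_z,max = (2√5 − 4)ℏ ≈ 0.4721ℏ.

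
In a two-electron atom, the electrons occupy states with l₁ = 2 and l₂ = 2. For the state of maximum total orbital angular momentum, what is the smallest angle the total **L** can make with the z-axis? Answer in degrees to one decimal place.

θ_min ≈ 26.6°

By the triangle rule, |l₁ − l₂| ≤ L ≤ l₁ + l₂.
So L can be 0, 1, 2, 3, 4.
The maximum is L = 4, with |L_tot| = ℏ√(4·5) = 2√5 ℏ.
The minimum angle with z is arccos(4/√20) ≈ 26.6°.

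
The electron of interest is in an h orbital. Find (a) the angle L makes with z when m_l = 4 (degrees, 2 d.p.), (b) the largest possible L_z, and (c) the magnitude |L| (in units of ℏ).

θ(m_l=4) ≈ 43.09°; L_z,max = 5ℏ; |L| = √30 ℏ ≈ 5.477ℏ

An h state has l = 5.
For m_l = 4: cos θ = 4/√30, θ ≈ 43.09°.
L_z,max = lℏ = 5ℏ.
|L| = ℏ√(5·6) = √30 ℏ ≈ 5.477ℏ.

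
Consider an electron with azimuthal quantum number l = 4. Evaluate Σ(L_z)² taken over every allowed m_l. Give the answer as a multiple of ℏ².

The allowed m_l values are -4, -3, -2, -1, 0, 1, 2, 3, 4.
Σ m_l² = 2·(1 + 4 + 9 + 16) = 60.

Σ(L_z)² = 60 ℏ²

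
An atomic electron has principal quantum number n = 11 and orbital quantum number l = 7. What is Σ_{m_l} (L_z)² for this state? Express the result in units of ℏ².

The allowed m_l values are -7, -6, -5, -4, -3, -2, -1, 0, 1, 2, 3, 4, 5, 6, 7.
Summing m² from −7 to 7: Σ m_l² = 280.

Σ(L_z)² = 280 ℏ²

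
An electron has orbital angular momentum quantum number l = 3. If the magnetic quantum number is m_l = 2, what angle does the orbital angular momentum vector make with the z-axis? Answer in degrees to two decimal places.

θ ≈ 54.74°

|L| = √(l(l+1)) ℏ = 2√3 ℏ.
L_z = m_l ℏ = 2ℏ.
cos θ = L_z/|L| = 2/√12, so θ ≈ 54.74°.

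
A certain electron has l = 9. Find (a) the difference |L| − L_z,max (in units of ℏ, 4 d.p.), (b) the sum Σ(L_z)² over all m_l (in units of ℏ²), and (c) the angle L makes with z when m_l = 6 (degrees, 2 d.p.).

|L|−L_z,max ≈ 0.4868ℏ; Σ(L_z)² = 570 ℏ²; θ(m_l=6) ≈ 50.77°

|L| − L_z,max = (3√10 − 9)ℏ ≈ 0.4868ℏ.
Σ m_l² = 570, so Σ(L_z)² = 570 ℏ².
For m_l = 6: cos θ = 6/√90, θ ≈ 50.77°.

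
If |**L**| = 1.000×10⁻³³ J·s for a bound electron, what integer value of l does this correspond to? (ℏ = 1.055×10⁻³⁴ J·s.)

Dividing by ℏ: |L|/ℏ ≈ 9.479.
l(l+1) ≈ 9.479² ≈ 89.85, so l = 9.

l = 9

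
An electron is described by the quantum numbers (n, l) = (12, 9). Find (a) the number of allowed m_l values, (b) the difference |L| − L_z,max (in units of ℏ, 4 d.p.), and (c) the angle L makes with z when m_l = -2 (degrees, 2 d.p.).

19 values; |L|−L_z,max ≈ 0.4868ℏ; θ(m_l=-2) ≈ 102.17°

There are 2l+1 = 19 values of m_l.
|L| − L_z,max = (3√10 − 9)ℏ ≈ 0.4868ℏ.
For m_l = -2: cos θ = -2/√90, θ ≈ 102.17°.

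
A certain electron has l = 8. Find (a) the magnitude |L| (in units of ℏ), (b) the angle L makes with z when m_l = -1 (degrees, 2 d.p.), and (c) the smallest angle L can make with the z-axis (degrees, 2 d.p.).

|L| = ℏ√(8·9) = 6√2 ℏ ≈ 8.485ℏ.
For m_l = -1: cos θ = -1/√72, θ ≈ 96.77°.
cos θ_min = 8/√72, so θ_min ≈ 19.47°.

|L| = 6√2 ℏ ≈ 8.485ℏ; θ(m_l=-1) ≈ 96.77°; θ_min ≈ 19.47°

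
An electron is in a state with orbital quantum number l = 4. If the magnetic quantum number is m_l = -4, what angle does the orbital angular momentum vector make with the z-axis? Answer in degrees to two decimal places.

θ ≈ 153.43°

|L|² = l(l+1)ℏ² = 20ℏ², so |L| = 2√5 ℏ.
L_z = m_l ℏ = −4ℏ.
cos θ = L_z/|L| = -4/√20, so θ ≈ 153.43°.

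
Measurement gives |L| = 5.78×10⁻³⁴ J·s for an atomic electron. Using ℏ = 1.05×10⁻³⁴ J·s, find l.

|L|/ℏ = (5.78×10⁻³⁴)/(1.05×10⁻³⁴) ≈ 5.505.
Set l(l+1) = 30.30; the integer solution is l = 5.

l = 5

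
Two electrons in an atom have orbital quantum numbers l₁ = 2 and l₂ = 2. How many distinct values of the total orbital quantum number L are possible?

5

By the triangle rule, |l₁ − l₂| ≤ L ≤ l₁ + l₂.
Allowed values: L = 0, 1, 2, 3, 4.
That is 5 values.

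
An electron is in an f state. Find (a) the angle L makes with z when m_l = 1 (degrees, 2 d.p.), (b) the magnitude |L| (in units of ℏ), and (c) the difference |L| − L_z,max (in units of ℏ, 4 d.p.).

For an f orbital, l = 3.
For m_l = 1: cos θ = 1/√12, θ ≈ 73.22°.
|L| = ℏ√(3·4) = 2√3 ℏ ≈ 3.464ℏ.
|L| − L_z,max = (2√3 − 3)ℏ ≈ 0.4641ℏ.

θ(m_l=1) ≈ 73.22°; |L| = 2√3 ℏ ≈ 3.464ℏ; |L|−L_z,max ≈ 0.4641ℏ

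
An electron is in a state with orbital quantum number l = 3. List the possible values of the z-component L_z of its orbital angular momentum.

L_z = m_l ℏ with m_l ranging from −l to +l in integer steps.
For l = 3: m_l ∈ {-3, -2, -1, 0, 1, 2, 3}.

L_z ∈ {−3ℏ, −2ℏ, −ℏ, 0, ℏ, 2ℏ, 3ℏ}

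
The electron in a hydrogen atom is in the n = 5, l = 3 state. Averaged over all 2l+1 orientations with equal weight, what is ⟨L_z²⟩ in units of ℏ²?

⟨L_z²⟩ = 4 ℏ²

m_l ∈ {-3, -2, -1, 0, 1, 2, 3}.
Average of L_z² over 7 states: 28/7 ℏ² = 4 ℏ².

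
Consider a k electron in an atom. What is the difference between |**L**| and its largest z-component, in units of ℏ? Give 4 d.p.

For a k orbital, l = 7.
|L| = 2√14 ℏ ≈ 7.4833ℏ, while L_z,max = lℏ = 7ℏ.
The difference is (2√14 − 7)ℏ ≈ 0.4833ℏ.

|L| − L_z,max ≈ 0.4833ℏ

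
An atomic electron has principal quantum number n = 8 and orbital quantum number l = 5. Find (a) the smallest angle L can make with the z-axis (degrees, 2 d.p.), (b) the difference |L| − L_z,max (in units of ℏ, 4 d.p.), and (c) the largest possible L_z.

cos θ_min = 5/√30, so θ_min ≈ 24.09°.
|L| − L_z,max = (√30 − 5)ℏ ≈ 0.4772ℏ.
L_z,max = lℏ = 5ℏ.

θ_min ≈ 24.09°; |L|−L_z,max ≈ 0.4772ℏ; L_z,max = 5ℏ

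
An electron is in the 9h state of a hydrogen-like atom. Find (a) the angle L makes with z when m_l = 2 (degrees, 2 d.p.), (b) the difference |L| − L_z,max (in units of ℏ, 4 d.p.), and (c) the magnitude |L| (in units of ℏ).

For 9h, l = 5.
For m_l = 2: cos θ = 2/√30, θ ≈ 68.58°.
|L| − L_z,max = (√30 − 5)ℏ ≈ 0.4772ℏ.
|L| = ℏ√(5·6) = √30 ℏ ≈ 5.477ℏ.

θ(m_l=2) ≈ 68.58°; |L|−L_z,max ≈ 0.4772ℏ; |L| = √30 ℏ ≈ 5.477ℏ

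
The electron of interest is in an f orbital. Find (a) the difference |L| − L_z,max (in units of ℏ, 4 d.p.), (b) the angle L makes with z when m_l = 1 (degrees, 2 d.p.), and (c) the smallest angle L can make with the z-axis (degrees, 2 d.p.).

F corresponds to l = 3.
|L| − L_z,max = (2√3 − 3)ℏ ≈ 0.4641ℏ.
For m_l = 1: cos θ = 1/√12, θ ≈ 73.22°.
cos θ_min = 3/√12, so θ_min ≈ 30.00°.

|L|−L_z,max ≈ 0.4641ℏ; θ(m_l=1) ≈ 73.22°; θ_min ≈ 30.00°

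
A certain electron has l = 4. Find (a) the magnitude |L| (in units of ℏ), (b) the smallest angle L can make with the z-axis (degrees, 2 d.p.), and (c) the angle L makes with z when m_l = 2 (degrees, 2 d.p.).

|L| = 2√5 ℏ ≈ 4.472ℏ; θ_min ≈ 26.57°; θ(m_l=2) ≈ 63.43°

|L| = ℏ√(4·5) = 2√5 ℏ ≈ 4.472ℏ.
cos θ_min = 4/√20, so θ_min ≈ 26.57°.
For m_l = 2: cos θ = 2/√20, θ ≈ 63.43°.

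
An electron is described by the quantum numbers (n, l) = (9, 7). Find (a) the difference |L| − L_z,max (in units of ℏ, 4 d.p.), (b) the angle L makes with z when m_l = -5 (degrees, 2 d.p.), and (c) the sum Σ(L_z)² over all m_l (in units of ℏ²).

|L| − L_z,max = (2√14 − 7)ℏ ≈ 0.4833ℏ.
For m_l = -5: cos θ = -5/√56, θ ≈ 131.92°.
Σ m_l² = 280, so Σ(L_z)² = 280 ℏ².

|L|−L_z,max ≈ 0.4833ℏ; θ(m_l=-5) ≈ 131.92°; Σ(L_z)² = 280 ℏ²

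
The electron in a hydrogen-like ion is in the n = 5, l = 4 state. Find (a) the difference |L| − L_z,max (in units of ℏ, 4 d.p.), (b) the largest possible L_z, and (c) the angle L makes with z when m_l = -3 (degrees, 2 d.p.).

|L|−L_z,max ≈ 0.4721ℏ; L_z,max = 4ℏ; θ(m_l=-3) ≈ 132.13°

|L| − L_z,max = (2√5 − 4)ℏ ≈ 0.4721ℏ.
L_z,max = lℏ = 4ℏ.
For m_l = -3: cos θ = -3/√20, θ ≈ 132.13°.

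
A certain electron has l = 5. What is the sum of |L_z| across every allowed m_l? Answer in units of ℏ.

Σ|L_z| = 30 ℏ

m_l ∈ {-5, -4, -3, -2, -1, 0, 1, 2, 3, 4, 5}.
Σ|m_l| = l(l+1) = 30.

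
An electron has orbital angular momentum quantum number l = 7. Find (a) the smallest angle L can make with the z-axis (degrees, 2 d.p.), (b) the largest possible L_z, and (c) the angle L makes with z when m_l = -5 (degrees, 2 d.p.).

cos θ_min = 7/√56, so θ_min ≈ 20.70°.
L_z,max = lℏ = 7ℏ.
For m_l = -5: cos θ = -5/√56, θ ≈ 131.92°.

θ_min ≈ 20.70°; L_z,max = 7ℏ; θ(m_l=-5) ≈ 131.92°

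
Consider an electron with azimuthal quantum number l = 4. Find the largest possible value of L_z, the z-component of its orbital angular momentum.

L_z,max = 4ℏ

L_z = m_l ℏ with m_l ∈ {−4, …, 4}; the maximum is m_l = 4.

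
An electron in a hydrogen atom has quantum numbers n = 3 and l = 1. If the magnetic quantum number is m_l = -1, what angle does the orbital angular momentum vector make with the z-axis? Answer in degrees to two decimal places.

|L| = ℏ√(l(l+1)) = √2 ℏ.
L_z = m_l ℏ = −1ℏ.
cos θ = L_z/|L| = -1/√2, so θ ≈ 135.00°.

θ ≈ 135.00°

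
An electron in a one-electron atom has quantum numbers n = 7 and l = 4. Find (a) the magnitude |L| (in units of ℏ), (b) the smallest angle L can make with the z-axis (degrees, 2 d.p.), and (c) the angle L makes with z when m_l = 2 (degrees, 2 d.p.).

|L| = 2√5 ℏ ≈ 4.472ℏ; θ_min ≈ 26.57°; θ(m_l=2) ≈ 63.43°

|L| = ℏ√(4·5) = 2√5 ℏ ≈ 4.472ℏ.
cos θ_min = 4/√20, so θ_min ≈ 26.57°.
For m_l = 2: cos θ = 2/√20, θ ≈ 63.43°.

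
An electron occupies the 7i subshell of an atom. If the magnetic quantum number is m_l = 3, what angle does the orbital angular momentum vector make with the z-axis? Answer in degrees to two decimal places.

θ ≈ 62.42°

7i means n = 7, l = 6.
|L|² = l(l+1)ℏ² = 42ℏ², so |L| = √42 ℏ.
L_z = m_l ℏ = 3ℏ.
cos θ = L_z/|L| = 3/√42, so θ ≈ 62.42°.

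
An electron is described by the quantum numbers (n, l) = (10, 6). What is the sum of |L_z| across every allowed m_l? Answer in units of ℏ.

The allowed m_l values are -6, -5, -4, -3, -2, -1, 0, 1, 2, 3, 4, 5, 6.
Σ|m_l| = 2·6(6+1)/2 = 42.

Σ|L_z| = 42 ℏ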